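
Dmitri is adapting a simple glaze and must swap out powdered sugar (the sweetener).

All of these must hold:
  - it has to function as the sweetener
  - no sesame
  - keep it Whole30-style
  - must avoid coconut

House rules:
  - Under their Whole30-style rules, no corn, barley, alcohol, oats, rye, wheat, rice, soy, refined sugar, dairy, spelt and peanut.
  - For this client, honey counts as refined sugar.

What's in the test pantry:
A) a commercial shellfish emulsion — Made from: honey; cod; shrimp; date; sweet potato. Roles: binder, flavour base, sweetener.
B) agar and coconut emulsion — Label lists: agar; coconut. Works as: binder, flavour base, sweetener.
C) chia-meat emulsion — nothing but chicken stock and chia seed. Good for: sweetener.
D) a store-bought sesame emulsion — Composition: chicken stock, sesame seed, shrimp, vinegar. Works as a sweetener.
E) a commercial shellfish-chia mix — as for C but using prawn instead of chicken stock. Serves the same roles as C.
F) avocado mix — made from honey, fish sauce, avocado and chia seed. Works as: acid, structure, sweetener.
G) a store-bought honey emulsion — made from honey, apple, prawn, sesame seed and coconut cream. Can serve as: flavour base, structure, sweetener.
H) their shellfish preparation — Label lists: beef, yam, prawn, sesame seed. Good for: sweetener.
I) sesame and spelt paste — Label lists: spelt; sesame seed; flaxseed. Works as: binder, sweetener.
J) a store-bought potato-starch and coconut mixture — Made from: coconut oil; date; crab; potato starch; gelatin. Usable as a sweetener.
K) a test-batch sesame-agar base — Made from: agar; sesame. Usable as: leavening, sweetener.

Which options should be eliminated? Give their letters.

A, B, D, F, G, H, I, J, K

A: has honey, so not Whole30-style — no
B: has coconut, so not coconut-free — out
C: only chicken stock and chia seed; none excluded — OK
D: has sesame seed, so not sesame-free — no
E: only prawn and chia seed; none excluded — OK
F: has honey, so not Whole30-style — no
G: has honey, so not Whole30-style; has coconut cream, so not coconut-free (and 1 more) — no
H: has sesame seed, so not sesame-free — reject
I: has spelt, so not Whole30-style; has sesame seed, so not sesame-free — no
J: has coconut oil, so not coconut-free — reject
K: has sesame, so not sesame-free — out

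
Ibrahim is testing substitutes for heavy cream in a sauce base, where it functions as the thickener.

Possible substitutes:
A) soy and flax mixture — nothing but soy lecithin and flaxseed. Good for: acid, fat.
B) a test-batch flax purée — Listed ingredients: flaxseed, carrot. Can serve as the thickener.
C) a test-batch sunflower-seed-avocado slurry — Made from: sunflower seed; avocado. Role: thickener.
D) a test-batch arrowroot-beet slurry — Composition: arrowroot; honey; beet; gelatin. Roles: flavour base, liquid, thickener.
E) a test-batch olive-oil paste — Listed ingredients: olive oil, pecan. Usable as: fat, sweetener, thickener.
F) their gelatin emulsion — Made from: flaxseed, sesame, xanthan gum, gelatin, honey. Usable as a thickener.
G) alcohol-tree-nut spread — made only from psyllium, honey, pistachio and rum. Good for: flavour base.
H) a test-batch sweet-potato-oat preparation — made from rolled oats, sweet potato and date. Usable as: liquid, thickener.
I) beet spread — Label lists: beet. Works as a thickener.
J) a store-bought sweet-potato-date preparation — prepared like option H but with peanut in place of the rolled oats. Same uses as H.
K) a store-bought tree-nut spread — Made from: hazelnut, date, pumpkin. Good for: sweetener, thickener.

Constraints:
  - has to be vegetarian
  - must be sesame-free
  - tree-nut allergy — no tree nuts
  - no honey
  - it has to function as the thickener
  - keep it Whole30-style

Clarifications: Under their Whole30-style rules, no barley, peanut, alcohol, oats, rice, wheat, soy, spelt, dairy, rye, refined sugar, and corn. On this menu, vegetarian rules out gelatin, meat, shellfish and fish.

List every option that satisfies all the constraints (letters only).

A: not usable as a thickener; has soy lecithin, so not Whole30-style — no
B: only carrot and flaxseed; none excluded — keep
C: every rule checks out — keep
D: has gelatin, so not vegetarian; has honey, so not honey-free — out
E: has pecan, so not tree-nut-free — reject
F: has gelatin, so not vegetarian; has sesame, so not sesame-free (and 1 more) — reject
G: not usable as a thickener; has rum, so not Whole30-style (and 2 more) — reject
H: has rolled oats, so not Whole30-style — reject
I: only beet; none excluded — keep
J: has peanut, so not Whole30-style — out
K: has hazelnut, so not tree-nut-free — no

B, C, I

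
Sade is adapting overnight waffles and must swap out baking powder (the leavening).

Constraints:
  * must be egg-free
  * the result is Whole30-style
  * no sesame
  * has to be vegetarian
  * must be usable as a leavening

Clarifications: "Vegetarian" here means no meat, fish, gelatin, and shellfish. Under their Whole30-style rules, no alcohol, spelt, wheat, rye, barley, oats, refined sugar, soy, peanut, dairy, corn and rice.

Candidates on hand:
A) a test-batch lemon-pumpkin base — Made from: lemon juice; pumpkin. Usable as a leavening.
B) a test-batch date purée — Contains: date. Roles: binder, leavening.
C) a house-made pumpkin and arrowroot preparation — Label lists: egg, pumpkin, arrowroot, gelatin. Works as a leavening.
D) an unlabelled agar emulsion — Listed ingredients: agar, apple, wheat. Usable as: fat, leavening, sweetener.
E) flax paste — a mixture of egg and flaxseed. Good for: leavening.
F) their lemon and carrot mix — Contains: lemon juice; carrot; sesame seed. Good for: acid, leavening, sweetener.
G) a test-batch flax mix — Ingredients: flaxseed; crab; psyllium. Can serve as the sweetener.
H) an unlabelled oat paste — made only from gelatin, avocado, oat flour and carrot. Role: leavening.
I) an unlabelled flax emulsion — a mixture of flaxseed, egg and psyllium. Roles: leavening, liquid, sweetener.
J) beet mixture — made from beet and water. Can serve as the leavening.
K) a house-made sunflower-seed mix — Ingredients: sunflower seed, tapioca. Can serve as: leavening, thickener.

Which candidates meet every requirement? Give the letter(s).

A: works as a leavening, no sesame, no egg — OK
B: every rule checks out — keep
C: has gelatin, so not vegetarian; has egg, so not egg-free — no
D: has wheat, so not Whole30-style — no
E: has egg, so not egg-free — out
F: has sesame seed, so not sesame-free — no
G: not usable as a leavening; has crab, so not vegetarian — no
H: has gelatin, so not vegetarian; has oat flour, so not Whole30-style — no
I: has egg, so not egg-free — no
J: no egg, vegetarian — OK
K: no egg, Whole30-style — OK

A, B, J, K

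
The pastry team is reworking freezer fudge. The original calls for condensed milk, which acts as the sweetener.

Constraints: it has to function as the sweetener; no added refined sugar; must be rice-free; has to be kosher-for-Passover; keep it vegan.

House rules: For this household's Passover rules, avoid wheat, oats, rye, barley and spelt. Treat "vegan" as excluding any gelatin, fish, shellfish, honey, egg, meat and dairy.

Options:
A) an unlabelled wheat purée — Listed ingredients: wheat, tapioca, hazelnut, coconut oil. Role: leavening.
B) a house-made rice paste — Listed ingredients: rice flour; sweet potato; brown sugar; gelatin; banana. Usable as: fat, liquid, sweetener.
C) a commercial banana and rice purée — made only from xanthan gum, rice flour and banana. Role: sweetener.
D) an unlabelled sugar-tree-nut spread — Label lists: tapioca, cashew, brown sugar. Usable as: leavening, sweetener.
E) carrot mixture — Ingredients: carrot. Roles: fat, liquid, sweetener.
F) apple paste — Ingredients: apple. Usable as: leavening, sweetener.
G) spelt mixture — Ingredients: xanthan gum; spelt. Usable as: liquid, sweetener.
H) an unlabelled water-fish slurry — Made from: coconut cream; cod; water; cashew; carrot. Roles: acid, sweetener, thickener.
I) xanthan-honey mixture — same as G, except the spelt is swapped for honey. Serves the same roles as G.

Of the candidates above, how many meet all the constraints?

A: not usable as a sweetener; has wheat, so not kosher-for-Passover — reject
B: has gelatin, so not vegan; has rice flour, so not rice-free (and 1 more) — reject
C: has rice flour, so not rice-free — no
D: has brown sugar, so not no-added-sugar — out
E: works as a sweetener, no rice, no refined sugar — valid
F: only apple; none excluded — valid
G: has spelt, so not kosher-for-Passover — out
H: has cod, so not vegan — reject
I: has honey, so not vegan — out

2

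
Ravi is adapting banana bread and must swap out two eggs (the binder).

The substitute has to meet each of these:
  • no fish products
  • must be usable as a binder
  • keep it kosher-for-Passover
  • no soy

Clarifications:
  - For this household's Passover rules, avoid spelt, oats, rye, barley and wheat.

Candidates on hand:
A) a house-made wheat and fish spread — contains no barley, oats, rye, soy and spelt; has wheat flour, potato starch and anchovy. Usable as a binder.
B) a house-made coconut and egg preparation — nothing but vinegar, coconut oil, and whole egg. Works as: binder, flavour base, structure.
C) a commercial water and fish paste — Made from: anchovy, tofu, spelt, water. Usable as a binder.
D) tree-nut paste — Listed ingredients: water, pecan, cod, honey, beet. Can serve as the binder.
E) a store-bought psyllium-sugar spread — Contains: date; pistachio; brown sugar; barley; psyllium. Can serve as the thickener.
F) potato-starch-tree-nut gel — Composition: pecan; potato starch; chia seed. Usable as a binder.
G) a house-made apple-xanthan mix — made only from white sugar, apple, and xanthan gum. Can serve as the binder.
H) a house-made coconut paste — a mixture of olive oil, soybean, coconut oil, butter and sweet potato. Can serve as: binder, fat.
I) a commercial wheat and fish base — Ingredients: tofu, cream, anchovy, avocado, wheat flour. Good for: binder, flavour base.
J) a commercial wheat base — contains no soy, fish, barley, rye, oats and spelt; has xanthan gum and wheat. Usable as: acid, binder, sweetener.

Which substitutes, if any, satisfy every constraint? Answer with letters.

A: has wheat flour, so not kosher-for-Passover; has anchovy, so not fish-free — no
B: only coconut oil, whole egg, and vinegar; none excluded — valid
C: has spelt, so not kosher-for-Passover; has tofu, so not soy-free (and 1 more) — no
D: has cod, so not fish-free — no
E: not usable as a binder; has barley, so not kosher-for-Passover — out
F: only pecan, chia seed and potato starch; none excluded — keep
G: only white sugar, xanthan gum, and apple; none excluded — valid
H: has soybean, so not soy-free — reject
I: has wheat flour, so not kosher-for-Passover; has tofu, so not soy-free (and 1 more) — no
J: has wheat, so not kosher-for-Passover — no

B, F, G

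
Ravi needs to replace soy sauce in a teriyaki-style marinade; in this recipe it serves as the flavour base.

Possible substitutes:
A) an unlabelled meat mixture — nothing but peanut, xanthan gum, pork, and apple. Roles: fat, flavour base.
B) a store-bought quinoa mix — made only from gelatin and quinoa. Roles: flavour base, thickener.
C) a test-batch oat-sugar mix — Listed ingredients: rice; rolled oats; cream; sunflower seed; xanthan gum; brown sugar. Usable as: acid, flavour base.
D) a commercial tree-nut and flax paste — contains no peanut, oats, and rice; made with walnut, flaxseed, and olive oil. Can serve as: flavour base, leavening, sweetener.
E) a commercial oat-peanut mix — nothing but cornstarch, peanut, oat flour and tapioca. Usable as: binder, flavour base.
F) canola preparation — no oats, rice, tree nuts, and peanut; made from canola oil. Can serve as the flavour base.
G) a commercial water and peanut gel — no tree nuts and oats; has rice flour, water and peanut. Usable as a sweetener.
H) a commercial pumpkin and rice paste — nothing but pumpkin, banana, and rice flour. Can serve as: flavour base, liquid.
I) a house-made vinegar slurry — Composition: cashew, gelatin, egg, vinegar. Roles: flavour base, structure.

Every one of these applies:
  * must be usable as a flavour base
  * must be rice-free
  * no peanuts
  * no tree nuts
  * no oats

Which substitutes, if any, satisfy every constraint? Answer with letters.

A: has peanut, so not peanut-free — out
B: only gelatin and quinoa; none excluded — valid
C: has rice, so not rice-free; has rolled oats, so not oat-free — out
D: has walnut, so not tree-nut-free — reject
E: has peanut, so not peanut-free; has oat flour, so not oat-free — out
F: every rule checks out — keep
G: not usable as a flavour base; has peanut, so not peanut-free (and 1 more) — no
H: has rice flour, so not rice-free — no
I: has cashew, so not tree-nut-free — no

B, F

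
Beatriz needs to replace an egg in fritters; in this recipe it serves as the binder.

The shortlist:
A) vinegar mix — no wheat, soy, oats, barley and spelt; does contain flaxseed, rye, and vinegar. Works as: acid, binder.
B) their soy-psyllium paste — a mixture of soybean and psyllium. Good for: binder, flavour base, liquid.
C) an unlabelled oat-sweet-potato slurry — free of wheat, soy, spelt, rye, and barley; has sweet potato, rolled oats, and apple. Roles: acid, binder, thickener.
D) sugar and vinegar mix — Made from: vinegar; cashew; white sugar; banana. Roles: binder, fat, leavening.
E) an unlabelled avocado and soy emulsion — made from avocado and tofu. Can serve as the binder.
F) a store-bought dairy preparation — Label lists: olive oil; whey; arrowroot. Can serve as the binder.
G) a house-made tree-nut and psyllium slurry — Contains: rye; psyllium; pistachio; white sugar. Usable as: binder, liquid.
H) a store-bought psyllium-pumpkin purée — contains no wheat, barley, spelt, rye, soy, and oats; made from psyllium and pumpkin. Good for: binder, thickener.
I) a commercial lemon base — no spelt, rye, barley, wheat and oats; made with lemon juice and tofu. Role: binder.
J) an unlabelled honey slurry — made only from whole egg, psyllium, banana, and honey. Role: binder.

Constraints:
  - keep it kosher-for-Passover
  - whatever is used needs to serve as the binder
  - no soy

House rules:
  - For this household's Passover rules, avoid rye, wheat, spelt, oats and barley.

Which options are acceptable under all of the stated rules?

A: has rye, so not kosher-for-Passover — no
B: has soybean, so not soy-free — out
C: has rolled oats, so not kosher-for-Passover — reject
D: no soy, kosher-for-Passover — valid
E: has tofu, so not soy-free — out
F: all constraints satisfied — OK
G: has rye, so not kosher-for-Passover — out
H: nothing on the exclusion list — OK
I: has tofu, so not soy-free — reject
J: whole egg and honey etc. — none of it excluded — OK

D, F, H, J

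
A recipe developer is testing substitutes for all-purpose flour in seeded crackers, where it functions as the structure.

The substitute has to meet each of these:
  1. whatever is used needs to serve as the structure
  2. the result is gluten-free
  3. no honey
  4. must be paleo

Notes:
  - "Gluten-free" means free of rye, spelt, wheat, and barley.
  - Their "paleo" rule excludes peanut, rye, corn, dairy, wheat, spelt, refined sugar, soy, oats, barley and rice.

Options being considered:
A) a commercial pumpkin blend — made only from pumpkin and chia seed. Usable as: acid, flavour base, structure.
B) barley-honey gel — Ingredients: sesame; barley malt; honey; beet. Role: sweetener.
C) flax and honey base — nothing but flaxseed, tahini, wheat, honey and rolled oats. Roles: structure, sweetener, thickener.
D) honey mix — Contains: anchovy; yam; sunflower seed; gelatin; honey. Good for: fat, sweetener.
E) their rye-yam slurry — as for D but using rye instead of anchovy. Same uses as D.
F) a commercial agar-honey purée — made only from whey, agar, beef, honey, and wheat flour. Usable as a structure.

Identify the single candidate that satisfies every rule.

A: works as a structure, no honey, gluten-free — OK
B: not usable as a structure; has barley malt, so not gluten-free (and 2 more) — out
C: has wheat, so not gluten-free; has rolled oats, so not paleo (and 1 more) — no
D: not usable as a structure; has honey, so not honey-free — no
E: not usable as a structure; has rye, so not gluten-free (and 2 more) — out
F: has wheat flour, so not gluten-free; has whey, so not paleo (and 1 more) — reject

A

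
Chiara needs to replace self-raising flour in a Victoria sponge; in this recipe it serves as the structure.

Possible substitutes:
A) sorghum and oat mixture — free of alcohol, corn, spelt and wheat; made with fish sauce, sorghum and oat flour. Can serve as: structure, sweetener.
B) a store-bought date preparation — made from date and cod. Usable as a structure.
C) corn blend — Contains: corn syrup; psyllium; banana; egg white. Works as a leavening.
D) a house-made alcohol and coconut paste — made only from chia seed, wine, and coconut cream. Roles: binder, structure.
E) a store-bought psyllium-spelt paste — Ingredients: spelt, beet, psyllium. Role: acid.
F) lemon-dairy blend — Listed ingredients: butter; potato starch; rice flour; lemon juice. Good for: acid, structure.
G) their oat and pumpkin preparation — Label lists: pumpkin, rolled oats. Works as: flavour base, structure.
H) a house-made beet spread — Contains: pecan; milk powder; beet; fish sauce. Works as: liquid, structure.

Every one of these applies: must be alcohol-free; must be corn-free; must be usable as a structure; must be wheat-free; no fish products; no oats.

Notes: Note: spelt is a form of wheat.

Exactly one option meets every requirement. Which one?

A: has oat flour, so not oat-free; has fish sauce, so not fish-free — reject
B: has cod, so not fish-free — out
C: not usable as a structure; has corn syrup, so not corn-free — out
D: has wine, so not alcohol-free — reject
E: not usable as a structure; has spelt, so not wheat-free — reject
F: no corn, no alcohol — keep
G: has rolled oats, so not oat-free — no
H: has fish sauce, so not fish-free — out

F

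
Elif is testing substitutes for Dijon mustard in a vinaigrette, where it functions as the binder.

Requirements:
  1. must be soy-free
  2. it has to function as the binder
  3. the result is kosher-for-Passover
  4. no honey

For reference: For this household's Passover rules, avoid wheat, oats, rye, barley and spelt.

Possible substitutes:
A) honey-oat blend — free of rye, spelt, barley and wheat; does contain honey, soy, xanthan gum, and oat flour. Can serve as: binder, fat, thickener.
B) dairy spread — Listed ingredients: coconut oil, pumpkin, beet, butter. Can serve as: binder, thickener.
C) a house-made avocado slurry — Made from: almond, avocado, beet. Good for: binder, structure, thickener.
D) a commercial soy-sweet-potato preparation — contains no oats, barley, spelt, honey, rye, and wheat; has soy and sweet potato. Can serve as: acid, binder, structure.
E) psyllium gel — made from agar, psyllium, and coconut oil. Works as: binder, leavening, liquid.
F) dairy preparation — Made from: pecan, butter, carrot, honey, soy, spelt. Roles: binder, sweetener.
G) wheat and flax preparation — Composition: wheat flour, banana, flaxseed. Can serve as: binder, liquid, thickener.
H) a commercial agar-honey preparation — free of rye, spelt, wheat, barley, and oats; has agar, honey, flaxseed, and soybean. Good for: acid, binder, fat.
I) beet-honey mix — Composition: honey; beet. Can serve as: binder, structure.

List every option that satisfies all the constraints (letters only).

A: has oat flour, so not kosher-for-Passover; has soy, so not soy-free (and 1 more) — out
B: coconut oil and butter etc. — none of it excluded — valid
C: works as a binder, no honey, kosher-for-Passover — valid
D: has soy, so not soy-free — out
E: only coconut oil, psyllium, and agar; none excluded — valid
F: has spelt, so not kosher-for-Passover; has soy, so not soy-free (and 1 more) — out
G: has wheat flour, so not kosher-for-Passover — no
H: has soybean, so not soy-free; has honey, so not honey-free — out
I: has honey, so not honey-free — out

B, C, E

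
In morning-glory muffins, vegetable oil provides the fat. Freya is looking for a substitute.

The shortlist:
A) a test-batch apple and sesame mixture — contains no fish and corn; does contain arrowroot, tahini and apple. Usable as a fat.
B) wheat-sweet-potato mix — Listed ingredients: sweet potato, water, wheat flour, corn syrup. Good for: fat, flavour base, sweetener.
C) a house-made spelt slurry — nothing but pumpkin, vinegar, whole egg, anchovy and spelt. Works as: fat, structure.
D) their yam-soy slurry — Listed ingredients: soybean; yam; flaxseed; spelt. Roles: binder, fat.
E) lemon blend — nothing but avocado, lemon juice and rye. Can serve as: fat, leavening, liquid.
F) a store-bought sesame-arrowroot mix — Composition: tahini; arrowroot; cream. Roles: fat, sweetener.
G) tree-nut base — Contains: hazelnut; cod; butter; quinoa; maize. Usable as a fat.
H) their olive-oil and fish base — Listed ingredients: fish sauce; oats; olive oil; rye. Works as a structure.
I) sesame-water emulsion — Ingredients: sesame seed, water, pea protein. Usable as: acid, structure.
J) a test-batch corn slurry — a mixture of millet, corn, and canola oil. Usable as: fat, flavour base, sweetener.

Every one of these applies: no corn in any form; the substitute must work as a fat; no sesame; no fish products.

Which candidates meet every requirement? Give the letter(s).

A: has tahini, so not sesame-free — out
B: has corn syrup, so not corn-free — reject
C: has anchovy, so not fish-free — reject
D: all constraints satisfied — OK
E: every rule checks out — valid
F: has tahini, so not sesame-free — no
G: has maize, so not corn-free; has cod, so not fish-free — reject
H: not usable as a fat; has fish sauce, so not fish-free — out
I: not usable as a fat; has sesame seed, so not sesame-free — reject
J: has corn, so not corn-free — out

D, E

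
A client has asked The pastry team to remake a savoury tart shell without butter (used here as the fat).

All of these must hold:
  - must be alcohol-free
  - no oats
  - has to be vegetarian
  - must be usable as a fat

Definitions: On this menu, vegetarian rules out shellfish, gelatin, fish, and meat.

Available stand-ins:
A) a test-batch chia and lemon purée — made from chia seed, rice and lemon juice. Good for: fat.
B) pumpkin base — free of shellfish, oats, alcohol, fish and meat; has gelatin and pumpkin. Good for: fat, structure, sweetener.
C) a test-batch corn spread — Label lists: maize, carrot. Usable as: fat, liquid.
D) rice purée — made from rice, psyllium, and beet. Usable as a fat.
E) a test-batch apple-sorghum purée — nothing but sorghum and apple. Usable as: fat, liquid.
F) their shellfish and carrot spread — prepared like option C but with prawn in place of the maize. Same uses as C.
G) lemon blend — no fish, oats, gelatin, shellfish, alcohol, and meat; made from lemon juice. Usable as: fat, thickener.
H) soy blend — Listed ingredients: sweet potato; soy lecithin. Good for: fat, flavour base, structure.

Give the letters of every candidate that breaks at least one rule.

B, F

A: nothing on the exclusion list — OK
B: has gelatin, so not vegetarian — out
C: only maize and carrot; none excluded — keep
D: works as a fat, no alcohol, no oats — keep
E: only sorghum and apple; none excluded — valid
F: has prawn, so not vegetarian — out
G: no oats, no alcohol — keep
H: all constraints satisfied — keep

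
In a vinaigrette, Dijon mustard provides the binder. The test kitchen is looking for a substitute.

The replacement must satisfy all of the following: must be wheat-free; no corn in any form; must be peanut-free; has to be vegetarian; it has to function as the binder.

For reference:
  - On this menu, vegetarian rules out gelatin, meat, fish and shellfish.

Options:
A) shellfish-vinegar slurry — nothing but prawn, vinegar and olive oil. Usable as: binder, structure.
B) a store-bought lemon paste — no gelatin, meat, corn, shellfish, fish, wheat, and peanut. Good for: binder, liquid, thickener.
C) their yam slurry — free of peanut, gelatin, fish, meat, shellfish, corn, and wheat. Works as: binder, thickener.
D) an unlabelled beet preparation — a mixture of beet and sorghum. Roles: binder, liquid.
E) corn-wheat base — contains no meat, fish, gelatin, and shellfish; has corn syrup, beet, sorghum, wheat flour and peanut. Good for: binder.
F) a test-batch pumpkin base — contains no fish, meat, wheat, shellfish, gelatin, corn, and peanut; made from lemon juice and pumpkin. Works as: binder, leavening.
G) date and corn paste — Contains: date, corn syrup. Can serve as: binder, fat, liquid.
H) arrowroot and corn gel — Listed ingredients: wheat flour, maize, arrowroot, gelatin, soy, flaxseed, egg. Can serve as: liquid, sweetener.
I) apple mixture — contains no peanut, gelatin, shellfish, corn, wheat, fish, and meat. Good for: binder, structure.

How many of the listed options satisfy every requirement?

A: has prawn, so not vegetarian — out
B: vegetarian, no wheat — valid
C: vegetarian, no wheat — valid
D: works as a binder, no wheat, no peanut — OK
E: has peanut, so not peanut-free; has corn syrup, so not corn-free (and 1 more) — no
F: no corn, vegetarian — OK
G: has corn syrup, so not corn-free — out
H: not usable as a binder; has gelatin, so not vegetarian (and 2 more) — no
I: works as a binder, no corn, vegetarian — valid

5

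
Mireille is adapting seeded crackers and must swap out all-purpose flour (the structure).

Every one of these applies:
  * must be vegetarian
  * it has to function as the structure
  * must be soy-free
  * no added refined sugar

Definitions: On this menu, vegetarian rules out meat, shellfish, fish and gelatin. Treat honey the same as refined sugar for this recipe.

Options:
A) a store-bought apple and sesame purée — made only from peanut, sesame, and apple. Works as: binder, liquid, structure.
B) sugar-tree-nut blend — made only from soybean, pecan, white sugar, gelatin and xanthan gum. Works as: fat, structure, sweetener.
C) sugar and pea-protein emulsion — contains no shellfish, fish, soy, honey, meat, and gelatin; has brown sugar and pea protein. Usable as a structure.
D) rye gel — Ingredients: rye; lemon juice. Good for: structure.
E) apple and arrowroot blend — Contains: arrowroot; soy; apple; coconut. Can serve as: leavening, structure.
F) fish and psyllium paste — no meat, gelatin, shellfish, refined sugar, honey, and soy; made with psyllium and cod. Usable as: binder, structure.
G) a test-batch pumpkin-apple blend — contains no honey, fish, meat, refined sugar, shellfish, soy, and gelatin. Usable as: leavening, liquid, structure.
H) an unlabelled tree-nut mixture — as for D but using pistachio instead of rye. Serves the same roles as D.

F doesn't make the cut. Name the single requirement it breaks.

vegetarian

usable as a structure: satisfied
vegetarian: has cod — fails
no-added-sugar: satisfied
soy-free: satisfied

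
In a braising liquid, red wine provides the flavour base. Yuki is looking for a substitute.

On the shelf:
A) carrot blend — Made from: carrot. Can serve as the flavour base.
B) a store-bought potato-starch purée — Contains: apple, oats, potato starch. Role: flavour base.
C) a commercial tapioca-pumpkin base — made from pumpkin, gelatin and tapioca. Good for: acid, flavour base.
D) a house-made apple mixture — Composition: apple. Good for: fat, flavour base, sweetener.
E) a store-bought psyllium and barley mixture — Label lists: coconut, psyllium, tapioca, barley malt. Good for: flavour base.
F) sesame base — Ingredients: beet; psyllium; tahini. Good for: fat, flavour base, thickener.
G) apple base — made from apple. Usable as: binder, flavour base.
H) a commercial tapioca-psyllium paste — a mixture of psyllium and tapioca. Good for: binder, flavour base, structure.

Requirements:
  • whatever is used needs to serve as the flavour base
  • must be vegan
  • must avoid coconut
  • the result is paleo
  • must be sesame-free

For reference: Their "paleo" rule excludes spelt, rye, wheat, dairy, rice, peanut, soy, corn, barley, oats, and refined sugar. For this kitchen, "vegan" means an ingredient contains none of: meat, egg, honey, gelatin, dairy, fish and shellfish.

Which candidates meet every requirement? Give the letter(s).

A: nothing on the exclusion list — OK
B: has oats, so not paleo — out
C: has gelatin, so not vegan — out
D: paleo, vegan — valid
E: has barley malt, so not paleo; has coconut, so not coconut-free — reject
F: has tahini, so not sesame-free — out
G: works as a flavour base, no coconut, no sesame — valid
H: works as a flavour base, paleo, vegan — OK

A, D, G, H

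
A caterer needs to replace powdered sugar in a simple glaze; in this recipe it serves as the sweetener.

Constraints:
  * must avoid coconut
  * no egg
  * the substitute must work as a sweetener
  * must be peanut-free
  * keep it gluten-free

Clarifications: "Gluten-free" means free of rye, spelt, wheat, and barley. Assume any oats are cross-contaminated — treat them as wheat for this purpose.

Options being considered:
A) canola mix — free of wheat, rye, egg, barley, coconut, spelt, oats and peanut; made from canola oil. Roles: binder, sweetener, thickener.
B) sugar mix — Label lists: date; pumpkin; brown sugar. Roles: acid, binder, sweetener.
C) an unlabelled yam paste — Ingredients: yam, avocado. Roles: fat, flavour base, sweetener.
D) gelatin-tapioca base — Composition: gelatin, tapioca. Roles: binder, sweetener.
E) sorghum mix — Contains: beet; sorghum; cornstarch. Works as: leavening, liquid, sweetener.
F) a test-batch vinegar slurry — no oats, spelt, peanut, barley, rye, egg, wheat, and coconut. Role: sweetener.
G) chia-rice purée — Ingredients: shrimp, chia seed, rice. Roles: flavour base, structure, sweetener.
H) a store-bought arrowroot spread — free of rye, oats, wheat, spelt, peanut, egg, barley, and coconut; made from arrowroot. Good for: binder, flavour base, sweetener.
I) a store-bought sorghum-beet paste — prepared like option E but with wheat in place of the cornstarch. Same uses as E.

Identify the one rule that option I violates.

usable as a sweetener: satisfied
gluten-free: has wheat — fails
egg-free: satisfied
peanut-free: satisfied
coconut-free: satisfied

gluten-free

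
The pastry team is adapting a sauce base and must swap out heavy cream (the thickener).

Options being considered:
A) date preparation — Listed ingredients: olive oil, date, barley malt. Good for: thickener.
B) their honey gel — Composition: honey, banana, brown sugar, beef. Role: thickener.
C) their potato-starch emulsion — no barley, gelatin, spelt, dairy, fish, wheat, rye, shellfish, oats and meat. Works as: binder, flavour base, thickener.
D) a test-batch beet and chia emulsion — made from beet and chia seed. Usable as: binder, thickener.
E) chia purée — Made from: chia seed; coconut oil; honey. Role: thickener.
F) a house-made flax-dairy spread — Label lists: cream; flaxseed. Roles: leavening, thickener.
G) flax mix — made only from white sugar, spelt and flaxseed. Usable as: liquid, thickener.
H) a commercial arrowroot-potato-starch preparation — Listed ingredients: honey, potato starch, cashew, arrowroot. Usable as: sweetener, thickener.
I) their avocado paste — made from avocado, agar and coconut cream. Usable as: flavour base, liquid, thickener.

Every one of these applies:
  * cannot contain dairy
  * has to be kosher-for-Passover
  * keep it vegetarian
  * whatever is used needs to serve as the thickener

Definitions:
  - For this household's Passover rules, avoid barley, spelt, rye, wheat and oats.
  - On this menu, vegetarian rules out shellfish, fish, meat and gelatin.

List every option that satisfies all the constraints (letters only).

A: has barley malt, so not kosher-for-Passover — no
B: has beef, so not vegetarian — no
C: all constraints satisfied — OK
D: all constraints satisfied — OK
E: vegetarian, no dairy — OK
F: has cream, so not dairy-free — reject
G: has spelt, so not kosher-for-Passover — reject
H: all constraints satisfied — keep
I: only coconut cream, agar, and avocado; none excluded — valid

C, D, E, H, I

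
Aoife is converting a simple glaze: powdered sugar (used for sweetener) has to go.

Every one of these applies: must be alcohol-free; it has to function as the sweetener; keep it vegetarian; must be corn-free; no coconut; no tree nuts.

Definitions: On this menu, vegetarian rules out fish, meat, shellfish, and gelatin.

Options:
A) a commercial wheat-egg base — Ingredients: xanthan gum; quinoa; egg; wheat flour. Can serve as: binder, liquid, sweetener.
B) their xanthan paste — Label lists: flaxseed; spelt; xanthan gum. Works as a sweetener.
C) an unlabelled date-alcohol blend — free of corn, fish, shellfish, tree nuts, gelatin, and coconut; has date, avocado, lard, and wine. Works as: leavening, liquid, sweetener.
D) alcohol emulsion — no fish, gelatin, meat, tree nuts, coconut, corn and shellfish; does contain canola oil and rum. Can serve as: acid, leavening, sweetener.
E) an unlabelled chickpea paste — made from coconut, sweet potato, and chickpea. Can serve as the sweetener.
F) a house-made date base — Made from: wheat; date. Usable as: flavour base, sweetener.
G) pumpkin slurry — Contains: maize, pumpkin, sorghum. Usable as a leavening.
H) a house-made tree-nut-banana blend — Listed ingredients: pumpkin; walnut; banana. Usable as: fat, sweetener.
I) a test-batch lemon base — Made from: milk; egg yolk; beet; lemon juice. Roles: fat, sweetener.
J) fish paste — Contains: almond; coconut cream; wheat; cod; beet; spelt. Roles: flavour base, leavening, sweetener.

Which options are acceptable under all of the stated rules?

A: works as a sweetener, no coconut, no tree nuts — keep
B: only spelt, xanthan gum, and flaxseed; none excluded — valid
C: has lard, so not vegetarian; has wine, so not alcohol-free — no
D: has rum, so not alcohol-free — reject
E: has coconut, so not coconut-free — reject
F: only wheat and date; none excluded — valid
G: not usable as a sweetener; has maize, so not corn-free — no
H: has walnut, so not tree-nut-free — reject
I: milk and egg yolk etc. — none of it excluded — keep
J: has cod, so not vegetarian; has coconut cream, so not coconut-free (and 1 more) — no

A, B, F, I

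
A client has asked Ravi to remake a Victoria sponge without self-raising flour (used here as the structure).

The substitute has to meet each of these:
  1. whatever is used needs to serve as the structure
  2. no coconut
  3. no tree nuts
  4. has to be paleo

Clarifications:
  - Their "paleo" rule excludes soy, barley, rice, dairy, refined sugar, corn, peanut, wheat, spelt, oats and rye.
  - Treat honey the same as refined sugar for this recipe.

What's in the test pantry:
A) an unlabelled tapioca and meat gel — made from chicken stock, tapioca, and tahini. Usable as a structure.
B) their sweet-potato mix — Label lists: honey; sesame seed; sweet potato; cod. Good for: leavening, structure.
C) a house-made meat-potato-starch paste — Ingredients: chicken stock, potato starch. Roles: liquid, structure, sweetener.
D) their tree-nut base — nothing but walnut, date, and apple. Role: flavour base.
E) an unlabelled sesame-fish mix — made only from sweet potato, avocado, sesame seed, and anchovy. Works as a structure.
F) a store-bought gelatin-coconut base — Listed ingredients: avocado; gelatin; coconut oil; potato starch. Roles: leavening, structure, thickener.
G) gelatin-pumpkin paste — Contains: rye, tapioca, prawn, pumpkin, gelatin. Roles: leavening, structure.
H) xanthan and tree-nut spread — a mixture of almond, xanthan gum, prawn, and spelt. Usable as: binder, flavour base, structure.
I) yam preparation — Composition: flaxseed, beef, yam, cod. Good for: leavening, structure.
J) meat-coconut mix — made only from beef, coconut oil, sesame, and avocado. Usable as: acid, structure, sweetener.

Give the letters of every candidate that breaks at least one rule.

B, D, F, G, H, J

A: works as a structure, paleo, no tree nuts — valid
B: has honey, so not paleo — out
C: only chicken stock and potato starch; none excluded — OK
D: not usable as a structure; has walnut, so not tree-nut-free — no
E: works as a structure, no tree nuts, paleo — valid
F: has coconut oil, so not coconut-free — no
G: has rye, so not paleo — out
H: has spelt, so not paleo; has almond, so not tree-nut-free — no
I: cod and beef etc. — none of it excluded — valid
J: has coconut oil, so not coconut-free — out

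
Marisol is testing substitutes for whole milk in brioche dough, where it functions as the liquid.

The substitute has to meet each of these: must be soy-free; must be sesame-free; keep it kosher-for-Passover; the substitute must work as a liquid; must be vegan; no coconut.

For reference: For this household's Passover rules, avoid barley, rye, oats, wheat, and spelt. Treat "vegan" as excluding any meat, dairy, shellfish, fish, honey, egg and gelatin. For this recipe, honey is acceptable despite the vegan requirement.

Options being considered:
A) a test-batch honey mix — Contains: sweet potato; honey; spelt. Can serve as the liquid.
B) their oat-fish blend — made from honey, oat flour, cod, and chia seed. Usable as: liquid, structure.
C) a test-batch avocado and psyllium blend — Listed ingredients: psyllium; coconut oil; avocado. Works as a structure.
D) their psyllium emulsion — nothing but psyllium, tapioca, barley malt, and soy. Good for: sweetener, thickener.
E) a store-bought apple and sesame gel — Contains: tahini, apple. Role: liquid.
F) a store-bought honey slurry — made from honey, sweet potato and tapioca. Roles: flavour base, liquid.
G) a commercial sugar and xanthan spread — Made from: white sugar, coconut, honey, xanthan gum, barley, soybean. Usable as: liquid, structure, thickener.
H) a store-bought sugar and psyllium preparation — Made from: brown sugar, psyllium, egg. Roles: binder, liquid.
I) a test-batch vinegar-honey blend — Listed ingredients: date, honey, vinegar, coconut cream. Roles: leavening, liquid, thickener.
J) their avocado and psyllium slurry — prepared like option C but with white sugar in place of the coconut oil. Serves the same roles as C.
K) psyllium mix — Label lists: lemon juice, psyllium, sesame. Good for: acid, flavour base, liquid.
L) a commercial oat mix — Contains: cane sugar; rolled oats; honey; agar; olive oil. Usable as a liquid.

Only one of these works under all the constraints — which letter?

F

A: has spelt, so not kosher-for-Passover — reject
B: has oat flour, so not kosher-for-Passover; has cod, so not vegan — no
C: not usable as a liquid; has coconut oil, so not coconut-free — out
D: not usable as a liquid; has barley malt, so not kosher-for-Passover (and 1 more) — reject
E: has tahini, so not sesame-free — out
F: honey is permitted under the vegan carve-out; nothing else excluded — OK
G: has barley, so not kosher-for-Passover; has coconut, so not coconut-free (and 1 more) — no
H: has egg, so not vegan — no
I: has coconut cream, so not coconut-free — reject
J: not usable as a liquid — reject
K: has sesame, so not sesame-free — no
L: has rolled oats, so not kosher-for-Passover — reject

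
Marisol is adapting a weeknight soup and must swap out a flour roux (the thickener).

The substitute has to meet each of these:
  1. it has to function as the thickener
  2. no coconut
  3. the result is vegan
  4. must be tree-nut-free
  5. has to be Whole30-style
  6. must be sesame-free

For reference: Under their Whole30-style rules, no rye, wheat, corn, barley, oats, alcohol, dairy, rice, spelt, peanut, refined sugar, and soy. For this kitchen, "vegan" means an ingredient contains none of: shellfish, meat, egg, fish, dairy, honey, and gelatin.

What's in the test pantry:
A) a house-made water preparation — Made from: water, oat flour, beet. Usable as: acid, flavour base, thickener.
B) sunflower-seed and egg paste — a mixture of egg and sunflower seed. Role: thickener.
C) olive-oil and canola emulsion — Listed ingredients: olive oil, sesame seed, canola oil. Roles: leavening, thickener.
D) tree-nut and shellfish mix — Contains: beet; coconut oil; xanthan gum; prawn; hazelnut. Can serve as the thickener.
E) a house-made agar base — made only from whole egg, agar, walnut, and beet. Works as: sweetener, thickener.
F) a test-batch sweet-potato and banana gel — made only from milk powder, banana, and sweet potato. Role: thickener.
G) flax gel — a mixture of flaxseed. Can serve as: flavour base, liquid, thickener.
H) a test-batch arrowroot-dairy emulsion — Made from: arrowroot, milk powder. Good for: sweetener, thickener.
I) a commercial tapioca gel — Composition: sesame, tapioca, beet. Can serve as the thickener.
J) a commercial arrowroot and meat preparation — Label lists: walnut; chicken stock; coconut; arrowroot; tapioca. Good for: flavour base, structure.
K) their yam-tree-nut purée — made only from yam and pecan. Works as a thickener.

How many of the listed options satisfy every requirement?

A: has oat flour, so not Whole30-style — out
B: has egg, so not vegan — no
C: has sesame seed, so not sesame-free — out
D: has prawn, so not vegan; has coconut oil, so not coconut-free (and 1 more) — no
E: has whole egg, so not vegan; has walnut, so not tree-nut-free — reject
F: has milk powder, so not Whole30-style; has milk powder, so not vegan — no
G: works as a thickener, no sesame, no coconut — OK
H: has milk powder, so not Whole30-style; has milk powder, so not vegan — out
I: has sesame, so not sesame-free — reject
J: not usable as a thickener; has chicken stock, so not vegan (and 2 more) — no
K: has pecan, so not tree-nut-free — out

1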